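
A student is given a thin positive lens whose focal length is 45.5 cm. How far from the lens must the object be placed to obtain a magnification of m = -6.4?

52.6 cm

m = −d_i/d_o ⇒ d_i = −m·d_o.
1/f = 1/d_o + 1/d_i = 1/d_o − 1/(m·d_o) = (1 − 1/m)/d_o, so d_o = f(1 − 1/m) = (45.50)(1 − 1/(-6.4)) = 52.6 cm.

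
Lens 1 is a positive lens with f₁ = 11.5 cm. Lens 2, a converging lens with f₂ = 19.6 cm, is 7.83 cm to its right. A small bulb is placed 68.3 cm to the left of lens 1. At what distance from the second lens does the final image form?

4.59 cm

Lens 1: 1/d_i1 = 1/f₁ − 1/d_o1 = 1/(11.5) − 1/(68.3) = 0.07232, so d_i1 = 13.83 cm.
The intermediate image is 13.83 cm to the right of lens 1, which lies 6.000 cm to the right of lens 2 — a virtual object — so d_o2 = −6.000 cm.
Lens 2: 1/d_i2 = 1/f₂ − 1/d_o2 = 1/(19.6) − 1/(-6.000) = 0.2177, so d_i2 = 4.59 cm.
The final image is real, 4.59 cm to the right of lens 2 (overall magnification ≈ -0.16).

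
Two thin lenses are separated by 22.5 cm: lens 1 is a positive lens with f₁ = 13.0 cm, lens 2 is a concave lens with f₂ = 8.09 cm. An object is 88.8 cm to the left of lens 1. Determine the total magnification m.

m = -0.0903

Lens 1: 1/d_i1 = 1/(13.0) − 1/(88.8) = 0.06566, so d_i1 = 15.23 cm; m₁ = −d_i1/d_o1 = -0.1715.
d_o2 = 22.5 − (15.23) = 7.270 cm.
f₂ = −8.09 cm (diverging).
Lens 2: 1/d_i2 = 1/(-8.09) − 1/(7.270) = -0.2612, so d_i2 = -3.829 cm; m₂ = −d_i2/d_o2 = +0.5267.
m = m₁·m₂ = (-0.1715)(+0.5267) = -0.0903.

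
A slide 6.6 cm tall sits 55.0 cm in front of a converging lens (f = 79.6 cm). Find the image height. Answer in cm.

1/d_i = 1/f − 1/d_o = 1/(79.60) − 1/(55.0) = -0.005619, so d_i = -178.0 cm.
m = −d_i/d_o = +3.236.
|h_i| = |m|·h_o = 3.236 × 6.6 = 21.4 cm. The image is virtual, upright and enlarged, on the same side as the object.

21.4 cm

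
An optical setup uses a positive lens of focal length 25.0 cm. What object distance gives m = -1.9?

m = −d_i/d_o ⇒ d_i = −m·d_o.
1/f = 1/d_o + 1/d_i = 1/d_o − 1/(m·d_o) = (1 − 1/m)/d_o, so d_o = f(1 − 1/m) = (25.00)(1 − 1/(-1.9)) = 38.2 cm.

38.2 cm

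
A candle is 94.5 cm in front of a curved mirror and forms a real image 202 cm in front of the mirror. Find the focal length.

f = 64.4 cm (concave)

Real image ⇒ d_i = +202 cm.
1/f = 1/d_o + 1/d_i = 1/(94.5) + 1/(202) = 0.01553, so f = 64.4 cm.
Since f is positive, the curved mirror is concave.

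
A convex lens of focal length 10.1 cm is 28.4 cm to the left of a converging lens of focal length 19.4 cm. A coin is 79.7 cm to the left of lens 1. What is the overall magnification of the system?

Lens 1: 1/d_i1 = 1/(10.1) − 1/(79.7) = 0.08646, so d_i1 = 11.57 cm; m₁ = −d_i1/d_o1 = -0.1452.
d_o2 = 28.4 − (11.57) = 16.83 cm.
Lens 2: 1/d_i2 = 1/(19.4) − 1/(16.83) = -0.007871, so d_i2 = -127.0 cm; m₂ = −d_i2/d_o2 = +7.549.
m = m₁·m₂ = (-0.1452)(+7.549) = -1.10.

m = -1.10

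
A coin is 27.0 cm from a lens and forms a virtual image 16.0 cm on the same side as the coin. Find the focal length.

Virtual image ⇒ d_i = −16.0 cm.
1/f = 1/d_o + 1/d_i = 1/(27.0) + 1/(-16.0) = -0.02546, so f = -39.3 cm.
Since f is negative, the lens is diverging.

f = -39.3 cm (diverging)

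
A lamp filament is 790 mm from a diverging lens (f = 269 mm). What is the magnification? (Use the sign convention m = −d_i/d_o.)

m = +0.254

For a diverging lens, f = -269 mm.
1/d_i = 1/f − 1/d_o = 1/(-269.0) − 1/(790) = -0.004983, so d_i = -200.7 mm.
m = −d_i/d_o = −(-200.7)/(790) = +0.254.
The image is virtual, upright and reduced, on the same side as the object.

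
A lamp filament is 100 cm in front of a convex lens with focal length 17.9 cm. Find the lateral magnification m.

m = -0.218

1/d_i = 1/f − 1/d_o = 1/(17.90) − 1/(100) = 0.04587, so d_i = 21.80 cm.
m = −d_i/d_o = −(21.80)/(100) = -0.218.
The image is real, inverted and reduced, on the far side of the lens.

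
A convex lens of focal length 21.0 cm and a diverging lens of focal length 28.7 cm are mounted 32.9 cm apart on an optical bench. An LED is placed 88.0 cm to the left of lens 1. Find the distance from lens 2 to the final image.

Lens 1: 1/d_i1 = 1/f₁ − 1/d_o1 = 1/(21.0) − 1/(88.0) = 0.03626, so d_i1 = 27.58 cm.
The intermediate image is 27.58 cm to the right of lens 1, which is 32.9 − (27.58) = 5.320 cm to the left of lens 2, so d_o2 = +5.320 cm.
Lens 2 is diverging, so f₂ = −28.7 cm.
Lens 2: 1/d_i2 = 1/f₂ − 1/d_o2 = 1/(-28.7) − 1/(5.320) = -0.2228, so d_i2 = -4.49 cm.
The final image is virtual, 4.49 cm to the left of lens 2 (overall magnification ≈ -0.26).

4.49 cm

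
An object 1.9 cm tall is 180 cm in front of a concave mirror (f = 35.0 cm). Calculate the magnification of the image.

1/d_i = 1/f − 1/d_o = 1/(35.00) − 1/(180) = 0.02302, so d_i = 43.45 cm.
m = −d_i/d_o = −(43.45)/(180) = -0.241.
The image is real, inverted and reduced, in front of the mirror.

m = -0.241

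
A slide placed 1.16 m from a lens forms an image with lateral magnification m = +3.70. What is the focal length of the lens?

m = −d_i/d_o ⇒ d_i = −m·d_o = −(+3.70)·(1.16) = -4.292 m.
1/f = 1/d_o + 1/d_i = 1/(1.16) + 1/(-4.292) = 0.6291, so f = 1.59 m.
Since f is positive, the lens is converging.

f = 1.59 m (converging)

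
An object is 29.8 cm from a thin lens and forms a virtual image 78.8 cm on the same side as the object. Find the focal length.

Virtual image ⇒ d_i = −78.8 cm.
1/f = 1/d_o + 1/d_i = 1/(29.8) + 1/(-78.8) = 0.02087, so f = 47.9 cm.
Since f is positive, the thin lens is converging.

f = 47.9 cm (converging)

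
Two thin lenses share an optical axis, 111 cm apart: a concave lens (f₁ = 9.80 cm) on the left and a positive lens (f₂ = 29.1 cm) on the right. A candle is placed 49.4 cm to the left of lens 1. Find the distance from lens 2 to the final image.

Lens 1 is diverging, so f₁ = −9.80 cm.
Lens 1: 1/d_i1 = 1/f₁ − 1/d_o1 = 1/(-9.80) − 1/(49.4) = -0.1223, so d_i1 = -8.178 cm.
The intermediate image is 8.178 cm to the left of lens 1 (virtual), which is 111 − (-8.178) = 119.2 cm to the left of lens 2, so d_o2 = +119.2 cm.
Lens 2: 1/d_i2 = 1/f₂ − 1/d_o2 = 1/(29.1) − 1/(119.2) = 0.02597, so d_i2 = 38.5 cm.
The final image is real, 38.5 cm to the right of lens 2 (overall magnification ≈ -0.053).

38.5 cm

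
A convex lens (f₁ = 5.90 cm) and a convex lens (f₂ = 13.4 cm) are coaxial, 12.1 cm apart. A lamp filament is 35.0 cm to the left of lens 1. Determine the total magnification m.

m = -0.324

Lens 1: 1/d_i1 = 1/(5.90) − 1/(35.0) = 0.1409, so d_i1 = 7.096 cm; m₁ = −d_i1/d_o1 = -0.2027.
d_o2 = 12.1 − (7.096) = 5.004 cm.
Lens 2: 1/d_i2 = 1/(13.4) − 1/(5.004) = -0.1252, so d_i2 = -7.986 cm; m₂ = −d_i2/d_o2 = +1.596.
m = m₁·m₂ = (-0.2027)(+1.596) = -0.324.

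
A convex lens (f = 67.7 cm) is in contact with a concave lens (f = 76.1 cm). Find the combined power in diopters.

P = +0.163 D

P₁ = 1/f₁ = 1/(0.677 m) = +1.477 D; P₂ = 1/f₂ = 1/(-0.761 m) = -1.314 D.
For thin lenses in contact, P = P₁ + P₂ = (+1.477) + (-1.314) = +0.163 D.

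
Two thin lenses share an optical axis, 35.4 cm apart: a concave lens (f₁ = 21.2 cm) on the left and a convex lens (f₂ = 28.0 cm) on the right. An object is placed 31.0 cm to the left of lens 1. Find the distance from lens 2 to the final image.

Lens 1 is diverging, so f₁ = −21.2 cm.
Lens 1: 1/d_i1 = 1/f₁ − 1/d_o1 = 1/(-21.2) − 1/(31.0) = -0.07943, so d_i1 = -12.59 cm.
The intermediate image is 12.59 cm to the left of lens 1 (virtual), which is 35.4 − (-12.59) = 47.99 cm to the left of lens 2, so d_o2 = +47.99 cm.
Lens 2: 1/d_i2 = 1/f₂ − 1/d_o2 = 1/(28.0) − 1/(47.99) = 0.01488, so d_i2 = 67.2 cm.
The final image is real, 67.2 cm to the right of lens 2 (overall magnification ≈ -0.57).

67.2 cm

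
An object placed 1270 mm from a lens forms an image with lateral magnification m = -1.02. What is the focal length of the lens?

m = −d_i/d_o ⇒ d_i = −m·d_o = −(-1.02)·(1270) = 1295 mm.
1/f = 1/d_o + 1/d_i = 1/(1270) + 1/(1295) = 0.001560, so f = 641 mm.
Since f is positive, the lens is converging.

f = 641 mm (converging)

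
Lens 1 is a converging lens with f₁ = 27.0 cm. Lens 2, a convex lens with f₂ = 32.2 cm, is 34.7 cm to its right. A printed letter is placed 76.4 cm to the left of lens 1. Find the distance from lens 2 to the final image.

Lens 1: 1/d_i1 = 1/f₁ − 1/d_o1 = 1/(27.0) − 1/(76.4) = 0.02395, so d_i1 = 41.76 cm.
The intermediate image is 41.76 cm to the right of lens 1, which lies 7.060 cm to the right of lens 2 — a virtual object — so d_o2 = −7.060 cm.
Lens 2: 1/d_i2 = 1/f₂ − 1/d_o2 = 1/(32.2) − 1/(-7.060) = 0.1727, so d_i2 = 5.79 cm.
The final image is real, 5.79 cm to the right of lens 2 (overall magnification ≈ -0.45).

5.79 cm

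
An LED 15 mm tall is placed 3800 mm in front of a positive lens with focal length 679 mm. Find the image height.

3.26 mm

1/d_i = 1/f − 1/d_o = 1/(679.0) − 1/(3800) = 0.001210, so d_i = 826.7 mm.
m = −d_i/d_o = -0.2176.
|h_i| = |m|·h_o = 0.2176 × 15 = 3.26 mm. The image is real, inverted and reduced, on the far side of the lens.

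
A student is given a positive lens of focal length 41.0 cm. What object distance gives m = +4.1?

31.0 cm

m = −d_i/d_o ⇒ d_i = −m·d_o.
1/f = 1/d_o + 1/d_i = 1/d_o − 1/(m·d_o) = (1 − 1/m)/d_o, so d_o = f(1 − 1/m) = (41.00)(1 − 1/(+4.1)) = 31.0 cm.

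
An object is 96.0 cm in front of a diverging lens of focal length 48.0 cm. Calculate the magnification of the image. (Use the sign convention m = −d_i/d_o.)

m = +0.333

For a diverging lens, f = -48.0 cm.
1/d_i = 1/f − 1/d_o = 1/(-48.00) − 1/(96.0) = -0.03125, so d_i = -32.00 cm.
m = −d_i/d_o = −(-32.00)/(96.0) = +0.333.
The image is virtual, upright and reduced, on the same side as the object.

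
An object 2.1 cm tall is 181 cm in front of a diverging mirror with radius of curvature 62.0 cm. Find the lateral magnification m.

f = R/2 = 62.0/2 = 31.00 cm; for a diverging mirror, f = -31.00 cm.
1/d_i = 1/f − 1/d_o = 1/(-31.00) − 1/(181) = -0.03778, so d_i = -26.47 cm.
m = −d_i/d_o = −(-26.47)/(181) = +0.146.
The image is virtual, upright and reduced, behind the mirror.

m = +0.146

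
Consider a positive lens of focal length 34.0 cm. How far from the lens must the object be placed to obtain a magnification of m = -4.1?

m = −d_i/d_o ⇒ d_i = −m·d_o.
1/f = 1/d_o + 1/d_i = 1/d_o − 1/(m·d_o) = (1 − 1/m)/d_o, so d_o = f(1 − 1/m) = (34.00)(1 − 1/(-4.1)) = 42.3 cm.

42.3 cm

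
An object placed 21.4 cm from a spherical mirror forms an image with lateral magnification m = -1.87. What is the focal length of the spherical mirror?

f = 13.9 cm (concave)

m = −d_i/d_o ⇒ d_i = −m·d_o = −(-1.87)·(21.4) = 40.02 cm.
1/f = 1/d_o + 1/d_i = 1/(21.4) + 1/(40.02) = 0.07172, so f = 13.9 cm.
Since f is positive, the spherical mirror is concave.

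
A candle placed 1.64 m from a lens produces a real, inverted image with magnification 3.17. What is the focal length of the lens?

m = −d_i/d_o ⇒ d_i = −m·d_o = −(-3.17)·(1.64) = 5.199 m.
1/f = 1/d_o + 1/d_i = 1/(1.64) + 1/(5.199) = 0.8021, so f = 1.25 m.
Since f is positive, the lens is converging.

f = 1.25 m (converging)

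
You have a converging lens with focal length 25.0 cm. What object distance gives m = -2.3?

35.9 cm

m = −d_i/d_o ⇒ d_i = −m·d_o.
1/f = 1/d_o + 1/d_i = 1/d_o − 1/(m·d_o) = (1 − 1/m)/d_o, so d_o = f(1 − 1/m) = (25.00)(1 − 1/(-2.3)) = 35.9 cm.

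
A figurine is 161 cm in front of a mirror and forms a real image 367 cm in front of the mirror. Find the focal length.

f = 112 cm (concave)

Real image ⇒ d_i = +367 cm.
1/f = 1/d_o + 1/d_i = 1/(161) + 1/(367) = 0.008936, so f = 112 cm.
Since f is positive, the mirror is concave.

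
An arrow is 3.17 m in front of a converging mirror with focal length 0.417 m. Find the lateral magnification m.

1/d_i = 1/f − 1/d_o = 1/(0.4170) − 1/(3.17) = 2.083, so d_i = 0.4802 m.
m = −d_i/d_o = −(0.4802)/(3.17) = -0.151.
The image is real, inverted and reduced, in front of the mirror.

m = -0.151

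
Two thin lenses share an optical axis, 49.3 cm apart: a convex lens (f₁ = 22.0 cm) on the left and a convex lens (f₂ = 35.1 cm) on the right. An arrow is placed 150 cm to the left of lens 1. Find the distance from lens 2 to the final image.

71.3 cm

Lens 1: 1/d_i1 = 1/f₁ − 1/d_o1 = 1/(22.0) − 1/(150) = 0.03879, so d_i1 = 25.78 cm.
The intermediate image is 25.78 cm to the right of lens 1, which is 49.3 − (25.78) = 23.52 cm to the left of lens 2, so d_o2 = +23.52 cm.
Lens 2: 1/d_i2 = 1/f₂ − 1/d_o2 = 1/(35.1) − 1/(23.52) = -0.01403, so d_i2 = -71.3 cm.
The final image is virtual, 71.3 cm to the left of lens 2 (overall magnification ≈ -0.52).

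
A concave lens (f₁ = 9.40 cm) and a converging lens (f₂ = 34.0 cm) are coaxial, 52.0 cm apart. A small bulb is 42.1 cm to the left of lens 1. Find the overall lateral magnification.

f₁ = −9.40 cm (diverging).
Lens 1: 1/d_i1 = 1/(-9.40) − 1/(42.1) = -0.1301, so d_i1 = -7.684 cm; m₁ = −d_i1/d_o1 = +0.1825.
d_o2 = 52.0 − (-7.684) = 59.68 cm.
Lens 2: 1/d_i2 = 1/(34.0) − 1/(59.68) = 0.01266, so d_i2 = 79.02 cm; m₂ = −d_i2/d_o2 = -1.324.
m = m₁·m₂ = (+0.1825)(-1.324) = -0.242.

m = -0.242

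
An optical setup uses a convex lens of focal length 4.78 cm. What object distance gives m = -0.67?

11.9 cm

m = −d_i/d_o ⇒ d_i = −m·d_o.
1/f = 1/d_o + 1/d_i = 1/d_o − 1/(m·d_o) = (1 − 1/m)/d_o, so d_o = f(1 − 1/m) = (4.780)(1 − 1/(-0.67)) = 11.9 cm.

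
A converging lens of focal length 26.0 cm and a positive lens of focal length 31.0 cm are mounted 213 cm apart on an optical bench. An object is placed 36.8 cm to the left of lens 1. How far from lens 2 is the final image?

Lens 1: 1/d_i1 = 1/f₁ − 1/d_o1 = 1/(26.0) − 1/(36.8) = 0.01129, so d_i1 = 88.59 cm.
The intermediate image is 88.59 cm to the right of lens 1, which is 213 − (88.59) = 124.4 cm to the left of lens 2, so d_o2 = +124.4 cm.
Lens 2: 1/d_i2 = 1/f₂ − 1/d_o2 = 1/(31.0) − 1/(124.4) = 0.02422, so d_i2 = 41.3 cm.
The final image is real, 41.3 cm to the right of lens 2 (overall magnification ≈ 0.80).

41.3 cm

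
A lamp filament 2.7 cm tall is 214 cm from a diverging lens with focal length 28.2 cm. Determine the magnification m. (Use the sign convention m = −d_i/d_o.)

For a diverging lens, f = -28.2 cm.
1/d_i = 1/f − 1/d_o = 1/(-28.20) − 1/(214) = -0.04013, so d_i = -24.92 cm.
m = −d_i/d_o = −(-24.92)/(214) = +0.116.
The image is virtual, upright and reduced, on the same side as the object.

m = +0.116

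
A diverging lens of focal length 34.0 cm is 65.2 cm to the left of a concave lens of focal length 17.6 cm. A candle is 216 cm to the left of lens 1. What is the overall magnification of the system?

m = +0.0213

f₁ = −34.0 cm (diverging).
Lens 1: 1/d_i1 = 1/(-34.0) − 1/(216) = -0.03404, so d_i1 = -29.38 cm; m₁ = −d_i1/d_o1 = +0.1360.
d_o2 = 65.2 − (-29.38) = 94.58 cm.
f₂ = −17.6 cm (diverging).
Lens 2: 1/d_i2 = 1/(-17.6) − 1/(94.58) = -0.06739, so d_i2 = -14.84 cm; m₂ = −d_i2/d_o2 = +0.1569.
m = m₁·m₂ = (+0.1360)(+0.1569) = +0.0213.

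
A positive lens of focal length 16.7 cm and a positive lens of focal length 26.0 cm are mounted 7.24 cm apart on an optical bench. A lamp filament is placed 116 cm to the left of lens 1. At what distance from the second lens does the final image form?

8.34 cm

Lens 1: 1/d_i1 = 1/f₁ − 1/d_o1 = 1/(16.7) − 1/(116) = 0.05126, so d_i1 = 19.51 cm.
The intermediate image is 19.51 cm to the right of lens 1, which lies 12.27 cm to the right of lens 2 — a virtual object — so d_o2 = −12.27 cm.
Lens 2: 1/d_i2 = 1/f₂ − 1/d_o2 = 1/(26.0) − 1/(-12.27) = 0.1200, so d_i2 = 8.34 cm.
The final image is real, 8.34 cm to the right of lens 2 (overall magnification ≈ -0.11).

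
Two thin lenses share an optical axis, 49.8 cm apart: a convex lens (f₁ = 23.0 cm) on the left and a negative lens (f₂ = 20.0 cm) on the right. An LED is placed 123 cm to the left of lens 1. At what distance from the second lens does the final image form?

10.4 cm

Lens 1: 1/d_i1 = 1/f₁ − 1/d_o1 = 1/(23.0) − 1/(123) = 0.03535, so d_i1 = 28.29 cm.
The intermediate image is 28.29 cm to the right of lens 1, which is 49.8 − (28.29) = 21.51 cm to the left of lens 2, so d_o2 = +21.51 cm.
Lens 2 is diverging, so f₂ = −20.0 cm.
Lens 2: 1/d_i2 = 1/f₂ − 1/d_o2 = 1/(-20.0) − 1/(21.51) = -0.09649, so d_i2 = -10.4 cm.
The final image is virtual, 10.4 cm to the left of lens 2 (overall magnification ≈ -0.11).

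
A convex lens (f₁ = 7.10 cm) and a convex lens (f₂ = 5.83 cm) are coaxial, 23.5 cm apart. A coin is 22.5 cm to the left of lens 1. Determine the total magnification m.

m = +0.368

Lens 1: 1/d_i1 = 1/(7.10) − 1/(22.5) = 0.09640, so d_i1 = 10.37 cm; m₁ = −d_i1/d_o1 = -0.4609.
d_o2 = 23.5 − (10.37) = 13.13 cm.
Lens 2: 1/d_i2 = 1/(5.83) − 1/(13.13) = 0.09537, so d_i2 = 10.49 cm; m₂ = −d_i2/d_o2 = -0.7986.
m = m₁·m₂ = (-0.4609)(-0.7986) = +0.368.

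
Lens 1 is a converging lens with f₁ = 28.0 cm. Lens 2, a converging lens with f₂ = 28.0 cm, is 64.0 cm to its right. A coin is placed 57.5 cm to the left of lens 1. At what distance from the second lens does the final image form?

Lens 1: 1/d_i1 = 1/f₁ − 1/d_o1 = 1/(28.0) − 1/(57.5) = 0.01832, so d_i1 = 54.58 cm.
The intermediate image is 54.58 cm to the right of lens 1, which is 64.0 − (54.58) = 9.420 cm to the left of lens 2, so d_o2 = +9.420 cm.
Lens 2: 1/d_i2 = 1/f₂ − 1/d_o2 = 1/(28.0) − 1/(9.420) = -0.07044, so d_i2 = -14.2 cm.
The final image is virtual, 14.2 cm to the left of lens 2 (overall magnification ≈ -1.4).

14.2 cm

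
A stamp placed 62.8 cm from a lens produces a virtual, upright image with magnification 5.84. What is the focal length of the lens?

m = −d_i/d_o ⇒ d_i = −m·d_o = −(+5.84)·(62.8) = -366.8 cm.
1/f = 1/d_o + 1/d_i = 1/(62.8) + 1/(-366.8) = 0.01320, so f = 75.8 cm.
Since f is positive, the lens is converging.

f = 75.8 cm (converging)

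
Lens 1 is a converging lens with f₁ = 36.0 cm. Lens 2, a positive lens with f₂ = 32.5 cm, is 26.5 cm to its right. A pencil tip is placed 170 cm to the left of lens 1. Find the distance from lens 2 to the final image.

12.1 cm

Lens 1: 1/d_i1 = 1/f₁ − 1/d_o1 = 1/(36.0) − 1/(170) = 0.02190, so d_i1 = 45.67 cm.
The intermediate image is 45.67 cm to the right of lens 1, which lies 19.17 cm to the right of lens 2 — a virtual object — so d_o2 = −19.17 cm.
Lens 2: 1/d_i2 = 1/f₂ − 1/d_o2 = 1/(32.5) − 1/(-19.17) = 0.08293, so d_i2 = 12.1 cm.
The final image is real, 12.1 cm to the right of lens 2 (overall magnification ≈ -0.17).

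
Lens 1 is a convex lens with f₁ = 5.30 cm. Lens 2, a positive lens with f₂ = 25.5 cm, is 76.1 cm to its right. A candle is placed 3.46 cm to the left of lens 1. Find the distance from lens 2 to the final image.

36.2 cm

Lens 1: 1/d_i1 = 1/f₁ − 1/d_o1 = 1/(5.30) − 1/(3.46) = -0.1003, so d_i1 = -9.966 cm.
The intermediate image is 9.966 cm to the left of lens 1 (virtual), which is 76.1 − (-9.966) = 86.07 cm to the left of lens 2, so d_o2 = +86.07 cm.
Lens 2: 1/d_i2 = 1/f₂ − 1/d_o2 = 1/(25.5) − 1/(86.07) = 0.02760, so d_i2 = 36.2 cm.
The final image is real, 36.2 cm to the right of lens 2 (overall magnification ≈ -1.2).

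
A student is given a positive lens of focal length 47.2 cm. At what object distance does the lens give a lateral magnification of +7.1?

m = −d_i/d_o ⇒ d_i = −m·d_o.
1/f = 1/d_o + 1/d_i = 1/d_o − 1/(m·d_o) = (1 − 1/m)/d_o, so d_o = f(1 − 1/m) = (47.20)(1 − 1/(+7.1)) = 40.6 cm.

40.6 cm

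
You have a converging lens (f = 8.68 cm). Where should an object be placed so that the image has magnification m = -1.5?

14.5 cm

m = −d_i/d_o ⇒ d_i = −m·d_o.
1/f = 1/d_o + 1/d_i = 1/d_o − 1/(m·d_o) = (1 − 1/m)/d_o, so d_o = f(1 − 1/m) = (8.680)(1 − 1/(-1.5)) = 14.5 cm.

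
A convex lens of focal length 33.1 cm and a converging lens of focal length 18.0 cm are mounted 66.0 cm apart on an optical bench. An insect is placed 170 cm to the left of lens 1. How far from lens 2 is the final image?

Lens 1: 1/d_i1 = 1/f₁ − 1/d_o1 = 1/(33.1) − 1/(170) = 0.02433, so d_i1 = 41.10 cm.
The intermediate image is 41.10 cm to the right of lens 1, which is 66.0 − (41.10) = 24.90 cm to the left of lens 2, so d_o2 = +24.90 cm.
Lens 2: 1/d_i2 = 1/f₂ − 1/d_o2 = 1/(18.0) − 1/(24.90) = 0.01539, so d_i2 = 65.0 cm.
The final image is real, 65.0 cm to the right of lens 2 (overall magnification ≈ 0.63).

65.0 cm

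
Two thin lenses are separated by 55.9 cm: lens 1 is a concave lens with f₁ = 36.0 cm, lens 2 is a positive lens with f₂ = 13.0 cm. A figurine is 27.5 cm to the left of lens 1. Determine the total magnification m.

m = -0.126

f₁ = −36.0 cm (diverging).
Lens 1: 1/d_i1 = 1/(-36.0) − 1/(27.5) = -0.06414, so d_i1 = -15.59 cm; m₁ = −d_i1/d_o1 = +0.5669.
d_o2 = 55.9 − (-15.59) = 71.49 cm.
Lens 2: 1/d_i2 = 1/(13.0) − 1/(71.49) = 0.06294, so d_i2 = 15.89 cm; m₂ = −d_i2/d_o2 = -0.2223.
m = m₁·m₂ = (+0.5669)(-0.2223) = -0.126.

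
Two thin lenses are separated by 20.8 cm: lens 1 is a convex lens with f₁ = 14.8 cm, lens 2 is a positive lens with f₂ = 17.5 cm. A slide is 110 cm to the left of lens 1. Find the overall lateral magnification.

Lens 1: 1/d_i1 = 1/(14.8) − 1/(110) = 0.05848, so d_i1 = 17.10 cm; m₁ = −d_i1/d_o1 = -0.1555.
d_o2 = 20.8 − (17.10) = 3.700 cm.
Lens 2: 1/d_i2 = 1/(17.5) − 1/(3.700) = -0.2131, so d_i2 = -4.692 cm; m₂ = −d_i2/d_o2 = +1.268.
m = m₁·m₂ = (-0.1555)(+1.268) = -0.197.

m = -0.197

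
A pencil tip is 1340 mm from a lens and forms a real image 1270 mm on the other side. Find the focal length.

Real image ⇒ d_i = +1270 mm.
1/f = 1/d_o + 1/d_i = 1/(1340) + 1/(1270) = 0.001534, so f = 652 mm.
Since f is positive, the lens is converging.

f = 652 mm (converging)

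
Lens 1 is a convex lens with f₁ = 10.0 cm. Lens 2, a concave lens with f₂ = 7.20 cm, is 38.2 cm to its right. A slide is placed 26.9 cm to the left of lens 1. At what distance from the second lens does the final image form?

Lens 1: 1/d_i1 = 1/f₁ − 1/d_o1 = 1/(10.0) − 1/(26.9) = 0.06283, so d_i1 = 15.92 cm.
The intermediate image is 15.92 cm to the right of lens 1, which is 38.2 − (15.92) = 22.28 cm to the left of lens 2, so d_o2 = +22.28 cm.
Lens 2 is diverging, so f₂ = −7.20 cm.
Lens 2: 1/d_i2 = 1/f₂ − 1/d_o2 = 1/(-7.20) − 1/(22.28) = -0.1838, so d_i2 = -5.44 cm.
The final image is virtual, 5.44 cm to the left of lens 2 (overall magnification ≈ -0.14).

5.44 cm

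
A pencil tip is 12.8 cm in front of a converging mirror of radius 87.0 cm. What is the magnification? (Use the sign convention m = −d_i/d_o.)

m = +1.42

f = R/2 = 87.0/2 = 43.50 cm.
1/d_i = 1/f − 1/d_o = 1/(43.50) − 1/(12.8) = -0.05514, so d_i = -18.14 cm.
m = −d_i/d_o = −(-18.14)/(12.8) = +1.42.
The image is virtual, upright and enlarged, behind the mirror.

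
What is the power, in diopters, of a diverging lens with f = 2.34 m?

P = -0.427 D

For a diverging lens, f = −2.34 m.
P = 1/f = 1/(-2.34 m) = -0.427 D.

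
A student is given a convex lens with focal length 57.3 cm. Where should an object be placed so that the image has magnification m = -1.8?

89.1 cm

m = −d_i/d_o ⇒ d_i = −m·d_o.
1/f = 1/d_o + 1/d_i = 1/d_o − 1/(m·d_o) = (1 − 1/m)/d_o, so d_o = f(1 − 1/m) = (57.30)(1 − 1/(-1.8)) = 89.1 cm.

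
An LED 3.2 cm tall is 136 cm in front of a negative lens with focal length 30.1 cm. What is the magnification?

For a negative lens, f = -30.1 cm.
1/d_i = 1/f − 1/d_o = 1/(-30.10) − 1/(136) = -0.04058, so d_i = -24.65 cm.
m = −d_i/d_o = −(-24.65)/(136) = +0.181.
The image is virtual, upright and reduced, on the same side as the object.

m = +0.181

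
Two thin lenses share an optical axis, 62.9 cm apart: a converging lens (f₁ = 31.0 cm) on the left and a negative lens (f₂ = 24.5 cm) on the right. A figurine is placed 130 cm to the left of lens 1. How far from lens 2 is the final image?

11.6 cm

Lens 1: 1/d_i1 = 1/f₁ − 1/d_o1 = 1/(31.0) − 1/(130) = 0.02457, so d_i1 = 40.71 cm.
The intermediate image is 40.71 cm to the right of lens 1, which is 62.9 − (40.71) = 22.19 cm to the left of lens 2, so d_o2 = +22.19 cm.
Lens 2 is diverging, so f₂ = −24.5 cm.
Lens 2: 1/d_i2 = 1/f₂ − 1/d_o2 = 1/(-24.5) − 1/(22.19) = -0.08588, so d_i2 = -11.6 cm.
The final image is virtual, 11.6 cm to the left of lens 2 (overall magnification ≈ -0.16).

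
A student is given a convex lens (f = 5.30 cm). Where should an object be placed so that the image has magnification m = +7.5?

m = −d_i/d_o ⇒ d_i = −m·d_o.
1/f = 1/d_o + 1/d_i = 1/d_o − 1/(m·d_o) = (1 − 1/m)/d_o, so d_o = f(1 − 1/m) = (5.300)(1 − 1/(+7.5)) = 4.59 cm.

4.59 cm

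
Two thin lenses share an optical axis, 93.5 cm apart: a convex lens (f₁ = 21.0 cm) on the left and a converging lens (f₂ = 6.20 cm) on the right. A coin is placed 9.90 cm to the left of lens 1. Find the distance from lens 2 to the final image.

6.56 cm

Lens 1: 1/d_i1 = 1/f₁ − 1/d_o1 = 1/(21.0) − 1/(9.90) = -0.05339, so d_i1 = -18.73 cm.
The intermediate image is 18.73 cm to the left of lens 1 (virtual), which is 93.5 − (-18.73) = 112.2 cm to the left of lens 2, so d_o2 = +112.2 cm.
Lens 2: 1/d_i2 = 1/f₂ − 1/d_o2 = 1/(6.20) − 1/(112.2) = 0.1524, so d_i2 = 6.56 cm.
The final image is real, 6.56 cm to the right of lens 2 (overall magnification ≈ -0.11).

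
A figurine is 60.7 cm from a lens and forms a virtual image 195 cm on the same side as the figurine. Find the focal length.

Virtual image ⇒ d_i = −195 cm.
1/f = 1/d_o + 1/d_i = 1/(60.7) + 1/(-195) = 0.01135, so f = 88.1 cm.
Since f is positive, the lens is converging.

f = 88.1 cm (converging)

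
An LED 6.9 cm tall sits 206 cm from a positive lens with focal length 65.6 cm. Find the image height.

3.22 cm

1/d_i = 1/f − 1/d_o = 1/(65.60) − 1/(206) = 0.01039, so d_i = 96.25 cm.
m = −d_i/d_o = -0.4672.
|h_i| = |m|·h_o = 0.4672 × 6.9 = 3.22 cm. The image is real, inverted and reduced, on the far side of the lens.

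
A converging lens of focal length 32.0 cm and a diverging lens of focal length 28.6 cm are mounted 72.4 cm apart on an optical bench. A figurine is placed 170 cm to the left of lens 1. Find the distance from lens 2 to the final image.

Lens 1: 1/d_i1 = 1/f₁ − 1/d_o1 = 1/(32.0) − 1/(170) = 0.02537, so d_i1 = 39.42 cm.
The intermediate image is 39.42 cm to the right of lens 1, which is 72.4 − (39.42) = 32.98 cm to the left of lens 2, so d_o2 = +32.98 cm.
Lens 2 is diverging, so f₂ = −28.6 cm.
Lens 2: 1/d_i2 = 1/f₂ − 1/d_o2 = 1/(-28.6) − 1/(32.98) = -0.06529, so d_i2 = -15.3 cm.
The final image is virtual, 15.3 cm to the left of lens 2 (overall magnification ≈ -0.11).

15.3 cm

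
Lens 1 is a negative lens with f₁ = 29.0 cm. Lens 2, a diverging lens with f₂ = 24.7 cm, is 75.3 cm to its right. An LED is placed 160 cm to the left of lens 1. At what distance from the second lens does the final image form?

Lens 1 is diverging, so f₁ = −29.0 cm.
Lens 1: 1/d_i1 = 1/f₁ − 1/d_o1 = 1/(-29.0) − 1/(160) = -0.04073, so d_i1 = -24.55 cm.
The intermediate image is 24.55 cm to the left of lens 1 (virtual), which is 75.3 − (-24.55) = 99.85 cm to the left of lens 2, so d_o2 = +99.85 cm.
Lens 2 is diverging, so f₂ = −24.7 cm.
Lens 2: 1/d_i2 = 1/f₂ − 1/d_o2 = 1/(-24.7) − 1/(99.85) = -0.05050, so d_i2 = -19.8 cm.
The final image is virtual, 19.8 cm to the left of lens 2 (overall magnification ≈ 0.030).

19.8 cm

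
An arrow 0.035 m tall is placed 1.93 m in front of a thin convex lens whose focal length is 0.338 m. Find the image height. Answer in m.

0.00743 m

1/d_i = 1/f − 1/d_o = 1/(0.3380) − 1/(1.93) = 2.440, so d_i = 0.4098 m.
m = −d_i/d_o = -0.2123.
|h_i| = |m|·h_o = 0.2123 × 0.035 = 0.00743 m. The image is real, inverted and reduced, on the far side of the lens.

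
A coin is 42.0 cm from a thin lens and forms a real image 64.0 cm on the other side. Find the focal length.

f = 25.4 cm (converging)

Real image ⇒ d_i = +64.0 cm.
1/f = 1/d_o + 1/d_i = 1/(42.0) + 1/(64.0) = 0.03943, so f = 25.4 cm.
Since f is positive, the thin lens is converging.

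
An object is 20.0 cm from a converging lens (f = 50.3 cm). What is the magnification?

1/d_i = 1/f − 1/d_o = 1/(50.30) − 1/(20.0) = -0.03012, so d_i = -33.20 cm.
m = −d_i/d_o = −(-33.20)/(20.0) = +1.66.
The image is virtual, upright and enlarged, on the same side as the object.

m = +1.66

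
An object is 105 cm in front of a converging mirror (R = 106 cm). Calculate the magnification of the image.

f = R/2 = 106/2 = 53.00 cm.
1/d_i = 1/f − 1/d_o = 1/(53.00) − 1/(105) = 0.009344, so d_i = 107.0 cm.
m = −d_i/d_o = −(107.0)/(105) = -1.02.
The image is real, inverted and enlarged, in front of the mirror.

m = -1.02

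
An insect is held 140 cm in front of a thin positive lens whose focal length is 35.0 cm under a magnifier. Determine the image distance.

Lens equation: 1/q = 1/f − 1/p = 1/(35.00) − 1/(140) = 0.02857 − 0.007143 = 0.02143, so q = 46.7 cm.
The image is real, inverted and reduced, on the far side of the lens.

46.7 cm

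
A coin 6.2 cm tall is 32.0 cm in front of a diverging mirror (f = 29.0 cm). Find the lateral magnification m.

For a diverging mirror, f = -29.0 cm.
1/d_i = 1/f − 1/d_o = 1/(-29.00) − 1/(32.0) = -0.06573, so d_i = -15.21 cm.
m = −d_i/d_o = −(-15.21)/(32.0) = +0.475.
The image is virtual, upright and reduced, behind the mirror.

m = +0.475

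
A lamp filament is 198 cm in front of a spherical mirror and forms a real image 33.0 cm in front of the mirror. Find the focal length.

f = 28.3 cm (concave)

Real image ⇒ d_i = +33.0 cm.
1/f = 1/d_o + 1/d_i = 1/(198) + 1/(33.0) = 0.03535, so f = 28.3 cm.
Since f is positive, the spherical mirror is concave.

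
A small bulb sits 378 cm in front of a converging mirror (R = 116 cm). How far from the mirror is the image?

68.5 cm

f = R/2 = 116/2 = 58.00 cm.
Mirror equation: 1/s_i = 1/f − 1/s_o = 1/(58.00) − 1/(378) = 0.01724 − 0.002646 = 0.01460, so s_i = 68.5 cm.
The image is real, inverted and reduced, in front of the mirror.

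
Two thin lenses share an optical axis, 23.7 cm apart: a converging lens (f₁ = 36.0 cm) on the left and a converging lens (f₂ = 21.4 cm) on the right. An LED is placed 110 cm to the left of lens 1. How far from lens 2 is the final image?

12.5 cm

Lens 1: 1/d_i1 = 1/f₁ − 1/d_o1 = 1/(36.0) − 1/(110) = 0.01869, so d_i1 = 53.51 cm.
The intermediate image is 53.51 cm to the right of lens 1, which lies 29.81 cm to the right of lens 2 — a virtual object — so d_o2 = −29.81 cm.
Lens 2: 1/d_i2 = 1/f₂ − 1/d_o2 = 1/(21.4) − 1/(-29.81) = 0.08027, so d_i2 = 12.5 cm.
The final image is real, 12.5 cm to the right of lens 2 (overall magnification ≈ -0.20).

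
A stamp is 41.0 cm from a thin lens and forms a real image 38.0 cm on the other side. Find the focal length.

f = 19.7 cm (converging)

Real image ⇒ d_i = +38.0 cm.
1/f = 1/d_o + 1/d_i = 1/(41.0) + 1/(38.0) = 0.05071, so f = 19.7 cm.
Since f is positive, the thin lens is converging.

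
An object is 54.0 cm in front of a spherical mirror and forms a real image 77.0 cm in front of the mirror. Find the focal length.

Real image ⇒ d_i = +77.0 cm.
1/f = 1/d_o + 1/d_i = 1/(54.0) + 1/(77.0) = 0.03151, so f = 31.7 cm.
Since f is positive, the spherical mirror is concave.

f = 31.7 cm (concave)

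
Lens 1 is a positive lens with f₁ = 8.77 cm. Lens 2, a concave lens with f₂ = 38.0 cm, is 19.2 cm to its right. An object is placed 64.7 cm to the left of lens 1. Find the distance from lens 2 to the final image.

7.31 cm

Lens 1: 1/d_i1 = 1/f₁ − 1/d_o1 = 1/(8.77) − 1/(64.7) = 0.09857, so d_i1 = 10.15 cm.
The intermediate image is 10.15 cm to the right of lens 1, which is 19.2 − (10.15) = 9.050 cm to the left of lens 2, so d_o2 = +9.050 cm.
Lens 2 is diverging, so f₂ = −38.0 cm.
Lens 2: 1/d_i2 = 1/f₂ − 1/d_o2 = 1/(-38.0) − 1/(9.050) = -0.1368, so d_i2 = -7.31 cm.
The final image is virtual, 7.31 cm to the left of lens 2 (overall magnification ≈ -0.13).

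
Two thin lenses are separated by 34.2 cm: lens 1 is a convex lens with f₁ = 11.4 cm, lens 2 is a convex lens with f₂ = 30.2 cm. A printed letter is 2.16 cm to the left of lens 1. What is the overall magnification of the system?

Lens 1: 1/d_i1 = 1/(11.4) − 1/(2.16) = -0.3752, so d_i1 = -2.665 cm; m₁ = −d_i1/d_o1 = +1.234.
d_o2 = 34.2 − (-2.665) = 36.87 cm.
Lens 2: 1/d_i2 = 1/(30.2) − 1/(36.87) = 0.005990, so d_i2 = 166.9 cm; m₂ = −d_i2/d_o2 = -4.528.
m = m₁·m₂ = (+1.234)(-4.528) = -5.59.

m = -5.59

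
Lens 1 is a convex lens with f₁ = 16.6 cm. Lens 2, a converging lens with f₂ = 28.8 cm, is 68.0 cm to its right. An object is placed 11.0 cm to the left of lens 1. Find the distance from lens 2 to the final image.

Lens 1: 1/d_i1 = 1/f₁ − 1/d_o1 = 1/(16.6) − 1/(11.0) = -0.03067, so d_i1 = -32.61 cm.
The intermediate image is 32.61 cm to the left of lens 1 (virtual), which is 68.0 − (-32.61) = 100.6 cm to the left of lens 2, so d_o2 = +100.6 cm.
Lens 2: 1/d_i2 = 1/f₂ − 1/d_o2 = 1/(28.8) − 1/(100.6) = 0.02478, so d_i2 = 40.4 cm.
The final image is real, 40.4 cm to the right of lens 2 (overall magnification ≈ -1.2).

40.4 cm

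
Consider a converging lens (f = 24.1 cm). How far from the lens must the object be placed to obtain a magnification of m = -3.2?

m = −d_i/d_o ⇒ d_i = −m·d_o.
1/f = 1/d_o + 1/d_i = 1/d_o − 1/(m·d_o) = (1 − 1/m)/d_o, so d_o = f(1 − 1/m) = (24.10)(1 − 1/(-3.2)) = 31.6 cm.

31.6 cm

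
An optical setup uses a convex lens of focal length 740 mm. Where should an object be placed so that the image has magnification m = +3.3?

m = −d_i/d_o ⇒ d_i = −m·d_o.
1/f = 1/d_o + 1/d_i = 1/d_o − 1/(m·d_o) = (1 − 1/m)/d_o, so d_o = f(1 − 1/m) = (740.0)(1 − 1/(+3.3)) = 516 mm.

516 mm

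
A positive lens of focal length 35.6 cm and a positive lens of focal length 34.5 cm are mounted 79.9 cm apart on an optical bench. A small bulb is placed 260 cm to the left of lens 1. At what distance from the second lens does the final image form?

Lens 1: 1/d_i1 = 1/f₁ − 1/d_o1 = 1/(35.6) − 1/(260) = 0.02424, so d_i1 = 41.25 cm.
The intermediate image is 41.25 cm to the right of lens 1, which is 79.9 − (41.25) = 38.65 cm to the left of lens 2, so d_o2 = +38.65 cm.
Lens 2: 1/d_i2 = 1/f₂ − 1/d_o2 = 1/(34.5) − 1/(38.65) = 0.003112, so d_i2 = 321 cm.
The final image is real, 321 cm to the right of lens 2 (overall magnification ≈ 1.3).

321 cm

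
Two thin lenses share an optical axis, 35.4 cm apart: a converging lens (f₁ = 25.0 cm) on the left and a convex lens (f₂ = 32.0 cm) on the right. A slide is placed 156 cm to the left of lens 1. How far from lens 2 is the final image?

6.83 cm

Lens 1: 1/d_i1 = 1/f₁ − 1/d_o1 = 1/(25.0) − 1/(156) = 0.03359, so d_i1 = 29.77 cm.
The intermediate image is 29.77 cm to the right of lens 1, which is 35.4 − (29.77) = 5.630 cm to the left of lens 2, so d_o2 = +5.630 cm.
Lens 2: 1/d_i2 = 1/f₂ − 1/d_o2 = 1/(32.0) − 1/(5.630) = -0.1464, so d_i2 = -6.83 cm.
The final image is virtual, 6.83 cm to the left of lens 2 (overall magnification ≈ -0.23).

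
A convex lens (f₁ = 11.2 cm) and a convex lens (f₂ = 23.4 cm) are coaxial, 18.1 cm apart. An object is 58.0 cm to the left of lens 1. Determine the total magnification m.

Lens 1: 1/d_i1 = 1/(11.2) − 1/(58.0) = 0.07204, so d_i1 = 13.88 cm; m₁ = −d_i1/d_o1 = -0.2393.
d_o2 = 18.1 − (13.88) = 4.220 cm.
Lens 2: 1/d_i2 = 1/(23.4) − 1/(4.220) = -0.1942, so d_i2 = -5.148 cm; m₂ = −d_i2/d_o2 = +1.220.
m = m₁·m₂ = (-0.2393)(+1.220) = -0.292.

m = -0.292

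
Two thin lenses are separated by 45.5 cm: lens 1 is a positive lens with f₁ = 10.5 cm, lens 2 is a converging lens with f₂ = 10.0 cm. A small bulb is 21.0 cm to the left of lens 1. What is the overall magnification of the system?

m = +0.690

Lens 1: 1/d_i1 = 1/(10.5) − 1/(21.0) = 0.04762, so d_i1 = 21.00 cm; m₁ = −d_i1/d_o1 = -1.000.
d_o2 = 45.5 − (21.00) = 24.50 cm.
Lens 2: 1/d_i2 = 1/(10.0) − 1/(24.50) = 0.05918, so d_i2 = 16.90 cm; m₂ = −d_i2/d_o2 = -0.6897.
m = m₁·m₂ = (-1.000)(-0.6897) = +0.690.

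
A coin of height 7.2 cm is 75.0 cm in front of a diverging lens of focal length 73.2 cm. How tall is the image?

For a diverging lens, f = -73.2 cm.
1/d_i = 1/f − 1/d_o = 1/(-73.20) − 1/(75.0) = -0.02699, so d_i = -37.04 cm.
m = −d_i/d_o = +0.4939.
|h_i| = |m|·h_o = 0.4939 × 7.2 = 3.56 cm. The image is virtual, upright and reduced, on the same side as the object.

3.56 cm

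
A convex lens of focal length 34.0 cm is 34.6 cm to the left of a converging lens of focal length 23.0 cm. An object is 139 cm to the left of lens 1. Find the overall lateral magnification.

m = -0.223

Lens 1: 1/d_i1 = 1/(34.0) − 1/(139) = 0.02222, so d_i1 = 45.01 cm; m₁ = −d_i1/d_o1 = -0.3238.
d_o2 = 34.6 − (45.01) = -10.41 cm (virtual object).
Lens 2: 1/d_i2 = 1/(23.0) − 1/(-10.41) = 0.1395, so d_i2 = 7.166 cm; m₂ = −d_i2/d_o2 = +0.6884.
m = m₁·m₂ = (-0.3238)(+0.6884) = -0.223.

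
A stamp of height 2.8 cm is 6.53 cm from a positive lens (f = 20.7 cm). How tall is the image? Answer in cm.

1/d_i = 1/f − 1/d_o = 1/(20.70) − 1/(6.53) = -0.1048, so d_i = -9.539 cm.
m = −d_i/d_o = +1.461.
|h_i| = |m|·h_o = 1.461 × 2.8 = 4.09 cm. The image is virtual, upright and enlarged, on the same side as the object.

4.09 cm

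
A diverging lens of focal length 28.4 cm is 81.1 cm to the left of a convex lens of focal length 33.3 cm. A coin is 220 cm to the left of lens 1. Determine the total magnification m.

f₁ = −28.4 cm (diverging).
Lens 1: 1/d_i1 = 1/(-28.4) − 1/(220) = -0.03976, so d_i1 = -25.15 cm; m₁ = −d_i1/d_o1 = +0.1143.
d_o2 = 81.1 − (-25.15) = 106.2 cm.
Lens 2: 1/d_i2 = 1/(33.3) − 1/(106.2) = 0.02061, so d_i2 = 48.51 cm; m₂ = −d_i2/d_o2 = -0.4568.
m = m₁·m₂ = (+0.1143)(-0.4568) = -0.0522.

m = -0.0522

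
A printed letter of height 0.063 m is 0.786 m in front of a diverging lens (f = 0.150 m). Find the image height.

0.0101 m

For a diverging lens, f = -0.150 m.
1/d_i = 1/f − 1/d_o = 1/(-0.1500) − 1/(0.786) = -7.939, so d_i = -0.1260 m.
m = −d_i/d_o = +0.1603.
|h_i| = |m|·h_o = 0.1603 × 0.063 = 0.0101 m. The image is virtual, upright and reduced, on the same side as the object.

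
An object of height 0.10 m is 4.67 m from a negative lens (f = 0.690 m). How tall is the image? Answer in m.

For a negative lens, f = -0.690 m.
1/d_i = 1/f − 1/d_o = 1/(-0.6900) − 1/(4.67) = -1.663, so d_i = -0.6012 m.
m = −d_i/d_o = +0.1287.
|h_i| = |m|·h_o = 0.1287 × 0.10 = 0.0129 m. The image is virtual, upright and reduced, on the same side as the object.

0.0129 m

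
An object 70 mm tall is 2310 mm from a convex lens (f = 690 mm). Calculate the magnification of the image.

1/d_i = 1/f − 1/d_o = 1/(690.0) − 1/(2310) = 0.001016, so d_i = 983.9 mm.
m = −d_i/d_o = −(983.9)/(2310) = -0.426.
The image is real, inverted and reduced, on the far side of the lens.

m = -0.426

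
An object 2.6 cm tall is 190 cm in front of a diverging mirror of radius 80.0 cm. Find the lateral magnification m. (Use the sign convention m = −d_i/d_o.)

m = +0.174

f = R/2 = 80.0/2 = 40.00 cm; for a diverging mirror, f = -40.00 cm.
1/d_i = 1/f − 1/d_o = 1/(-40.00) − 1/(190) = -0.03026, so d_i = -33.04 cm.
m = −d_i/d_o = −(-33.04)/(190) = +0.174.
The image is virtual, upright and reduced, behind the mirror.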